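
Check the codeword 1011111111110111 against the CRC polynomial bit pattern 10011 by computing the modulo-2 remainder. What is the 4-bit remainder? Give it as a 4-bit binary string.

Modulo-2 division of 1011111111110111 by 10011:
  pos 0: 10111 XOR 10011 = 00100
  pos 2: 10011 XOR 10011 = 00000
  pos 7: 11111 XOR 10011 = 01100
  pos 8: 11000 XOR 10011 = 01011
  pos 9: 10111 XOR 10011 = 00100
  pos 11: 10011 XOR 10011 = 00000
Remainder = 0000 (zero — the frame passes the CRC check).

0000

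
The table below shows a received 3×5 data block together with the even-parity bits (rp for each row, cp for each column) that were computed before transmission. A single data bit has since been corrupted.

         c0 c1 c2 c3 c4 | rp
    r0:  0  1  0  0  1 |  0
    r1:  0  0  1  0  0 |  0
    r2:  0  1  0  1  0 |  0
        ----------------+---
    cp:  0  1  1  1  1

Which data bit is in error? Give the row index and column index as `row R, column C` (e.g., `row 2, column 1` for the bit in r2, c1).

row 1, column 1

Recompute each row's even parity and compare to rp:
  r0: data parity 0, sent rp 0 → ok
  r1: data parity 1, sent rp 0 → mismatch
  r2: data parity 0, sent rp 0 → ok
Recompute each column's even parity and compare to cp:
  c0: data parity 0, sent cp 0 → ok
  c1: data parity 0, sent cp 1 → mismatch
  c2: data parity 1, sent cp 1 → ok
  c3: data parity 1, sent cp 1 → ok
  c4: data parity 1, sent cp 1 → ok
Exactly one row (r1) and one column (c1) fail → the flipped bit is at their intersection.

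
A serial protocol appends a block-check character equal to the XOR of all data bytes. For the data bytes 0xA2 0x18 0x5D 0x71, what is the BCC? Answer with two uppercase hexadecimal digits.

XOR the bytes together:
  start with 0xA2
  0xA2 ⊕ 0x18 = 0xBA
  0xBA ⊕ 0x5D = 0xE7
  0xE7 ⊕ 0x71 = 0x96

96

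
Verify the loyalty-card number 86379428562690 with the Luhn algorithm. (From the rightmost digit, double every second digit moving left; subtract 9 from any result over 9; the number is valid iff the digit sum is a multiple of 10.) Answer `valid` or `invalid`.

From the right, keep odd positions and double even positions (subtract 9 from any doubled value over 9):
  doubled (positions 2,4,...): 9 4 1 4 9 6 7 → sum 40
  kept (positions 1,3,...): 0 6 6 8 4 7 6 → sum 37
Total = 77.
77 mod 10 = 7, so the number is invalid.

invalid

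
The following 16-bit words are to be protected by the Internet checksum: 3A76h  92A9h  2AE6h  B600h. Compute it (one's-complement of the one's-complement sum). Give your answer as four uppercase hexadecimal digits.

One's-complement addition (fold any carry out of bit 15 back into bit 0):
  0x3A76 + 0x92A9 = 0x0CD1F
  0xCD1F + 0x2AE6 = 0x0F805
  0xF805 + 0xB600 = 0x1AE05 → wrap carry → 0xAE06
One's-complement sum = 0xAE06.
Checksum = ~0xAE06 & 0xFFFF = 0x51F9.

51F9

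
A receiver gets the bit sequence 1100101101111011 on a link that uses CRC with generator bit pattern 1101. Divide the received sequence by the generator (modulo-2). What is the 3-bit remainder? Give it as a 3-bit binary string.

110

Modulo-2 division of 1100101101111011 by 1101:
  pos 0: 1100 XOR 1101 = 0001
  pos 3: 1101 XOR 1101 = 0000
  pos 7: 1011 XOR 1101 = 0110
  pos 8: 1101 XOR 1101 = 0000
  pos 12: 1011 XOR 1101 = 0110
Remainder = 110 (nonzero — an error is detected).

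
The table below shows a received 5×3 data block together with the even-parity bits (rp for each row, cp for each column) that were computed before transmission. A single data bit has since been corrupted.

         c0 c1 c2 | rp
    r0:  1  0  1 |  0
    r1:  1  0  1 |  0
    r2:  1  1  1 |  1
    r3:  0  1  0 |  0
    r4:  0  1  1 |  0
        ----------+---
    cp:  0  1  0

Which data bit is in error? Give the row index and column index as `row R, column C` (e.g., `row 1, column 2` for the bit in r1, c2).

row 3, column 0

Recompute each row's even parity and compare to rp:
  r0: data parity 0, sent rp 0 → ok
  r1: data parity 0, sent rp 0 → ok
  r2: data parity 1, sent rp 1 → ok
  r3: data parity 1, sent rp 0 → mismatch
  r4: data parity 0, sent rp 0 → ok
Recompute each column's even parity and compare to cp:
  c0: data parity 1, sent cp 0 → mismatch
  c1: data parity 1, sent cp 1 → ok
  c2: data parity 0, sent cp 0 → ok
Exactly one row (r3) and one column (c0) fail → the flipped bit is at their intersection.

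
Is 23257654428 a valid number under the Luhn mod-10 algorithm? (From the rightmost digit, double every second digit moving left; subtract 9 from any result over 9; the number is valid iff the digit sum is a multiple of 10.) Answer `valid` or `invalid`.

From the right, keep odd positions and double even positions (subtract 9 from any doubled value over 9):
  doubled (positions 2,4,...): 4 8 3 1 6 → sum 22
  kept (positions 1,3,...): 8 4 5 7 2 2 → sum 28
Total = 50.
50 mod 10 = 0, so the number is valid.

valid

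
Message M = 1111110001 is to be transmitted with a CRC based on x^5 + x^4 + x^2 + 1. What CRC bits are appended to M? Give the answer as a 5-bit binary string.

Append 5 zeros: 111111000100000. Divide by 110101 (XOR where the leading bit is 1):
  pos 0: 111111 XOR 110101 = 001010
  pos 2: 101000 XOR 110101 = 011101
  pos 3: 111010 XOR 110101 = 001111
  pos 5: 111110 XOR 110101 = 001011
  pos 7: 101100 XOR 110101 = 011001
  pos 8: 110010 XOR 110101 = 000111
Remainder (last 5 bits) = 01110. This is the CRC / FCS.

01110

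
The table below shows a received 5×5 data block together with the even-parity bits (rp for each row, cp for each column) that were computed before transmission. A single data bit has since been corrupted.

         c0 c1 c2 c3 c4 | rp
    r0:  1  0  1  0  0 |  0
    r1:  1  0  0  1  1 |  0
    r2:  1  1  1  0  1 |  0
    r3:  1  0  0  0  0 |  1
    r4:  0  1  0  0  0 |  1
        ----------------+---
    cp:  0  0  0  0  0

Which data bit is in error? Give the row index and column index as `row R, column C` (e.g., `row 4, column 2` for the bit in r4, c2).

Recompute each row's even parity and compare to rp:
  r0: data parity 0, sent rp 0 → ok
  r1: data parity 1, sent rp 0 → mismatch
  r2: data parity 0, sent rp 0 → ok
  r3: data parity 1, sent rp 1 → ok
  r4: data parity 1, sent rp 1 → ok
Recompute each column's even parity and compare to cp:
  c0: data parity 0, sent cp 0 → ok
  c1: data parity 0, sent cp 0 → ok
  c2: data parity 0, sent cp 0 → ok
  c3: data parity 1, sent cp 0 → mismatch
  c4: data parity 0, sent cp 0 → ok
Exactly one row (r1) and one column (c3) fail → the flipped bit is at their intersection.

row 1, column 3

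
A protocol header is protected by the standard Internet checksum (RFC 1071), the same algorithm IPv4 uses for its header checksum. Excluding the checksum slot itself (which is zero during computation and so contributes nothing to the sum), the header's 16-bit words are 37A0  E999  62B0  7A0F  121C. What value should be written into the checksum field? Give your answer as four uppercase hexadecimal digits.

EFE9

One's-complement addition (fold any carry out of bit 15 back into bit 0):
  0x37A0 + 0xE999 = 0x12139 → wrap carry → 0x213A
  0x213A + 0x62B0 = 0x083EA
  0x83EA + 0x7A0F = 0x0FDF9
  0xFDF9 + 0x121C = 0x11015 → wrap carry → 0x1016
One's-complement sum = 0x1016.
Checksum = ~0x1016 & 0xFFFF = 0xEFE9.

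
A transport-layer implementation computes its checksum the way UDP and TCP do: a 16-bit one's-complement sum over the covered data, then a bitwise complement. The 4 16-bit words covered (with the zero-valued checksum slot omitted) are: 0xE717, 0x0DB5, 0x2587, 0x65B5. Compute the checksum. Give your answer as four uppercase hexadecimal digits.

7FF6

One's-complement addition (fold any carry out of bit 15 back into bit 0):
  0xE717 + 0x0DB5 = 0x0F4CC
  0xF4CC + 0x2587 = 0x11A53 → wrap carry → 0x1A54
  0x1A54 + 0x65B5 = 0x08009
One's-complement sum = 0x8009.
Checksum = ~0x8009 & 0xFFFF = 0x7FF6.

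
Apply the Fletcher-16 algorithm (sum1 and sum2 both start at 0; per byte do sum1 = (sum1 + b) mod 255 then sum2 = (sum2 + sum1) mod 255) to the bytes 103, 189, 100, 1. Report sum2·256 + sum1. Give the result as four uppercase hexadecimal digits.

A08A

Running sums (mod 255):
  after byte 0 (103): sum1=103, sum2=103
  after byte 1 (189): sum1=37, sum2=140
  after byte 2 (100): sum1=137, sum2=22
  after byte 3 (1): sum1=138, sum2=160
Checksum = sum2·256 + sum1 = 160·256 + 138 = 41098 = 0xA08A.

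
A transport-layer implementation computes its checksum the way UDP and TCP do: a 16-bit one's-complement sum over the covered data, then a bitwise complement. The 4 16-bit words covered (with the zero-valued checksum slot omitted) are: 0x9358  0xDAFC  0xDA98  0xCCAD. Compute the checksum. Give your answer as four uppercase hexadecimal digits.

EA63

One's-complement addition (fold any carry out of bit 15 back into bit 0):
  0x9358 + 0xDAFC = 0x16E54 → wrap carry → 0x6E55
  0x6E55 + 0xDA98 = 0x148ED → wrap carry → 0x48EE
  0x48EE + 0xCCAD = 0x1159B → wrap carry → 0x159C
One's-complement sum = 0x159C.
Checksum = ~0x159C & 0xFFFF = 0xEA63.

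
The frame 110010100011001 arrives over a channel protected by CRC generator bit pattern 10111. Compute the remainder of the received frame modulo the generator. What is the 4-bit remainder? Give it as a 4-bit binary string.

1110

Modulo-2 division of 110010100011001 by 10111:
  pos 0: 11001 XOR 10111 = 01110
  pos 1: 11100 XOR 10111 = 01011
  pos 2: 10111 XOR 10111 = 00000
  pos 10: 11001 XOR 10111 = 01110
Remainder = 1110 (nonzero — an error is detected).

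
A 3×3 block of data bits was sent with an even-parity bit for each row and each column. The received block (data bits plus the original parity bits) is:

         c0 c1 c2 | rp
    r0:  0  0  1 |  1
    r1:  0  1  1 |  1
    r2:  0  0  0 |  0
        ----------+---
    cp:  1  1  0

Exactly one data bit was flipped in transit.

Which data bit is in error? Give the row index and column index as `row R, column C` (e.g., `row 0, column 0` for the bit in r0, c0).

row 1, column 0

Recompute each row's even parity and compare to rp:
  r0: data parity 1, sent rp 1 → ok
  r1: data parity 0, sent rp 1 → mismatch
  r2: data parity 0, sent rp 0 → ok
Recompute each column's even parity and compare to cp:
  c0: data parity 0, sent cp 1 → mismatch
  c1: data parity 1, sent cp 1 → ok
  c2: data parity 0, sent cp 0 → ok
Exactly one row (r1) and one column (c0) fail → the flipped bit is at their intersection.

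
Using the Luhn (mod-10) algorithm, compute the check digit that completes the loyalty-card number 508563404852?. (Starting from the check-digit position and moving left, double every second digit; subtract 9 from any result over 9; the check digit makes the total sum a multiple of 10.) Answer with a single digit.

Partial digits right→left: 2 5 8 4 0 4 3 6 5 8 0 5
Double every second digit counting from the check-digit position (so the 1st, 3rd, 5th, ... of the partial from the right).
  doubled (with −9 where >9): 4 7 0 6 1 0 → sum 18
  kept as-is: 5 4 4 6 8 5 → sum 32
Total = 18 + 32 = 50.
Check digit = (10 − (50 mod 10)) mod 10 = 0.

0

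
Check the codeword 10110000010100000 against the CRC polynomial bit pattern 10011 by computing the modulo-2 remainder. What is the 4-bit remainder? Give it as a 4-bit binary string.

1011

Modulo-2 division of 10110000010100000 by 10011:
  pos 0: 10110 XOR 10011 = 00101
  pos 2: 10100 XOR 10011 = 00111
  pos 4: 11100 XOR 10011 = 01111
  pos 5: 11111 XOR 10011 = 01100
  pos 6: 11000 XOR 10011 = 01011
  pos 7: 10111 XOR 10011 = 00100
  pos 9: 10000 XOR 10011 = 00011
  pos 12: 11000 XOR 10011 = 01011
Remainder = 1011 (nonzero — an error is detected).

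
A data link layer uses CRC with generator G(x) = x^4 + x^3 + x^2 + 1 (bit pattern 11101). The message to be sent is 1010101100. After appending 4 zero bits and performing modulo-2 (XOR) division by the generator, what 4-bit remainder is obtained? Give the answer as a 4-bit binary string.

Append 4 zeros: 10101011000000. Divide by 11101 (XOR where the leading bit is 1):
  pos 0: 10101 XOR 11101 = 01000
  pos 1: 10000 XOR 11101 = 01101
  pos 2: 11011 XOR 11101 = 00110
  pos 4: 11010 XOR 11101 = 00111
  pos 6: 11100 XOR 11101 = 00001
Remainder (last 4 bits) = 1000. This is the CRC / FCS.

1000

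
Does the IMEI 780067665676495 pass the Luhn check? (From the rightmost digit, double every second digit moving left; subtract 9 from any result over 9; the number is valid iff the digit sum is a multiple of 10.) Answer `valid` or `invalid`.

From the right, keep odd positions and double even positions (subtract 9 from any doubled value over 9):
  doubled (positions 2,4,...): 9 3 3 3 5 0 7 → sum 30
  kept (positions 1,3,...): 5 4 7 5 6 6 0 7 → sum 40
Total = 70.
70 mod 10 = 0, so the number is valid.

valid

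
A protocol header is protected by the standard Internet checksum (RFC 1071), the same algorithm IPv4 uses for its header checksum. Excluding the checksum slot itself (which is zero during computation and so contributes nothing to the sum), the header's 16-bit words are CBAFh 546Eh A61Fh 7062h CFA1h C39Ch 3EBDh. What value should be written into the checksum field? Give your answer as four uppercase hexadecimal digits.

F763

One's-complement addition (fold any carry out of bit 15 back into bit 0):
  0xCBAF + 0x546E = 0x1201D → wrap carry → 0x201E
  0x201E + 0xA61F = 0x0C63D
  0xC63D + 0x7062 = 0x1369F → wrap carry → 0x36A0
  0x36A0 + 0xCFA1 = 0x10641 → wrap carry → 0x0642
  0x0642 + 0xC39C = 0x0C9DE
  0xC9DE + 0x3EBD = 0x1089B → wrap carry → 0x089C
One's-complement sum = 0x089C.
Checksum = ~0x089C & 0xFFFF = 0xF763.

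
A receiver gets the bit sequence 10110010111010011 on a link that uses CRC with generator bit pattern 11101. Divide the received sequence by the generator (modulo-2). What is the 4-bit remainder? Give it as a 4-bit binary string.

Modulo-2 division of 10110010111010011 by 11101:
  pos 0: 10110 XOR 11101 = 01011
  pos 1: 10110 XOR 11101 = 01011
  pos 2: 10111 XOR 11101 = 01010
  pos 3: 10100 XOR 11101 = 01001
  pos 4: 10011 XOR 11101 = 01110
  pos 5: 11101 XOR 11101 = 00000
  pos 10: 10100 XOR 11101 = 01001
  pos 11: 10011 XOR 11101 = 01110
  pos 12: 11101 XOR 11101 = 00000
Remainder = 0000 (zero — the frame passes the CRC check).

0000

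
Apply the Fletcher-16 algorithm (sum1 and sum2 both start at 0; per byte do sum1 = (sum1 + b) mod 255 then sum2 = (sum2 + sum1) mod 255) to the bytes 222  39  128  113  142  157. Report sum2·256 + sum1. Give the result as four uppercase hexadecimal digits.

0E24

Running sums (mod 255):
  after byte 0 (222): sum1=222, sum2=222
  after byte 1 (39): sum1=6, sum2=228
  after byte 2 (128): sum1=134, sum2=107
  after byte 3 (113): sum1=247, sum2=99
  after byte 4 (142): sum1=134, sum2=233
  after byte 5 (157): sum1=36, sum2=14
Checksum = sum2·256 + sum1 = 14·256 + 36 = 3620 = 0x0E24.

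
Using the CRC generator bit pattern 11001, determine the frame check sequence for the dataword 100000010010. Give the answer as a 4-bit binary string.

0100

Append 4 zeros: 1000000100100000. Divide by 11001 (XOR where the leading bit is 1):
  pos 0: 10000 XOR 11001 = 01001
  pos 1: 10010 XOR 11001 = 01011
  pos 2: 10110 XOR 11001 = 01111
  pos 3: 11111 XOR 11001 = 00110
  pos 5: 11000 XOR 11001 = 00001
  pos 9: 11000 XOR 11001 = 00001
Remainder (last 4 bits) = 0100. This is the CRC / FCS.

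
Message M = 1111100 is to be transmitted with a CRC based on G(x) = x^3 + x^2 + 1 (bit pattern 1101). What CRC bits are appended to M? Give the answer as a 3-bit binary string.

Append 3 zeros: 1111100000. Divide by 1101 (XOR where the leading bit is 1):
  pos 0: 1111 XOR 1101 = 0010
  pos 2: 1010 XOR 1101 = 0111
  pos 3: 1110 XOR 1101 = 0011
  pos 5: 1100 XOR 1101 = 0001
Remainder (last 3 bits) = 010. This is the CRC / FCS.

010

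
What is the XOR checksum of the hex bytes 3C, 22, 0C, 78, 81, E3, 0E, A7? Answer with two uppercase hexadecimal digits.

A1

XOR the bytes together:
  start with 0x3C
  0x3C ⊕ 0x22 = 0x1E
  0x1E ⊕ 0x0C = 0x12
  0x12 ⊕ 0x78 = 0x6A
  0x6A ⊕ 0x81 = 0xEB
  0xEB ⊕ 0xE3 = 0x08
  0x08 ⊕ 0x0E = 0x06
  0x06 ⊕ 0xA7 = 0xA1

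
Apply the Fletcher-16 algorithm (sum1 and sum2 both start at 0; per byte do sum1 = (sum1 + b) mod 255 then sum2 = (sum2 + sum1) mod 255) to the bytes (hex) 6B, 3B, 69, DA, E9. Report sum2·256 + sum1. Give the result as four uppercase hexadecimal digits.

Running sums (mod 255):
  after byte 0 (6B): sum1=107, sum2=107
  after byte 1 (3B): sum1=166, sum2=18
  after byte 2 (69): sum1=16, sum2=34
  after byte 3 (DA): sum1=234, sum2=13
  after byte 4 (E9): sum1=212, sum2=225
Checksum = sum2·256 + sum1 = 225·256 + 212 = 57812 = 0xE1D4.

E1D4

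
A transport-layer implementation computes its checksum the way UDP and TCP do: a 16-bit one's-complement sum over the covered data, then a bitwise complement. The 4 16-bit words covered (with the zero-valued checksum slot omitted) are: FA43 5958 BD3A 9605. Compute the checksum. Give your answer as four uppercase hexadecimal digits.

One's-complement addition (fold any carry out of bit 15 back into bit 0):
  0xFA43 + 0x5958 = 0x1539B → wrap carry → 0x539C
  0x539C + 0xBD3A = 0x110D6 → wrap carry → 0x10D7
  0x10D7 + 0x9605 = 0x0A6DC
One's-complement sum = 0xA6DC.
Checksum = ~0xA6DC & 0xFFFF = 0x5923.

5923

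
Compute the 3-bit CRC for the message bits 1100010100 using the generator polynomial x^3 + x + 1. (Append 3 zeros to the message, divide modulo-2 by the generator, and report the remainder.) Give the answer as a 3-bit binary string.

Append 3 zeros: 1100010100000. Divide by 1011 (XOR where the leading bit is 1):
  pos 0: 1100 XOR 1011 = 0111
  pos 1: 1110 XOR 1011 = 0101
  pos 2: 1011 XOR 1011 = 0000
  pos 7: 1000 XOR 1011 = 0011
  pos 9: 1100 XOR 1011 = 0111
Remainder (last 3 bits) = 111. This is the CRC / FCS.

111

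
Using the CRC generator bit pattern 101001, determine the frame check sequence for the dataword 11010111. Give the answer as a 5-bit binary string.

Append 5 zeros: 1101011100000. Divide by 101001 (XOR where the leading bit is 1):
  pos 0: 110101 XOR 101001 = 011100
  pos 1: 111001 XOR 101001 = 010000
  pos 2: 100001 XOR 101001 = 001000
  pos 4: 100000 XOR 101001 = 001001
  pos 6: 100100 XOR 101001 = 001101
Remainder (last 5 bits) = 11010. This is the CRC / FCS.

11010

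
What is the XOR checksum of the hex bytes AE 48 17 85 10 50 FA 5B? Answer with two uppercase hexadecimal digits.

XOR the bytes together:
  start with 0xAE
  0xAE ⊕ 0x48 = 0xE6
  0xE6 ⊕ 0x17 = 0xF1
  0xF1 ⊕ 0x85 = 0x74
  0x74 ⊕ 0x10 = 0x64
  0x64 ⊕ 0x50 = 0x34
  0x34 ⊕ 0xFA = 0xCE
  0xCE ⊕ 0x5B = 0x95

95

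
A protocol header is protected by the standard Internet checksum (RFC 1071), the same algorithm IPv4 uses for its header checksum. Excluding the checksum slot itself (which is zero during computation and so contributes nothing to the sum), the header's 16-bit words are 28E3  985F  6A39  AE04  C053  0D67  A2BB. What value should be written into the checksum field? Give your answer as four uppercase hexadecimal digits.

B608

One's-complement addition (fold any carry out of bit 15 back into bit 0):
  0x28E3 + 0x985F = 0x0C142
  0xC142 + 0x6A39 = 0x12B7B → wrap carry → 0x2B7C
  0x2B7C + 0xAE04 = 0x0D980
  0xD980 + 0xC053 = 0x199D3 → wrap carry → 0x99D4
  0x99D4 + 0x0D67 = 0x0A73B
  0xA73B + 0xA2BB = 0x149F6 → wrap carry → 0x49F7
One's-complement sum = 0x49F7.
Checksum = ~0x49F7 & 0xFFFF = 0xB608.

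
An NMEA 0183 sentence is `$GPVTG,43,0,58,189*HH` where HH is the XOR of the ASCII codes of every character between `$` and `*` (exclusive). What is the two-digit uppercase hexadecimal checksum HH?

58

XOR the ASCII codes of the payload characters:
  'G' = 0x47 → acc = 0x47
  'P' = 0x50 → acc = 0x17
  'V' = 0x56 → acc = 0x41
  'T' = 0x54 → acc = 0x15
  'G' = 0x47 → acc = 0x52
  ',' = 0x2C → acc = 0x7E
  '4' = 0x34 → acc = 0x4A
  '3' = 0x33 → acc = 0x79
  ',' = 0x2C → acc = 0x55
  '0' = 0x30 → acc = 0x65
  ',' = 0x2C → acc = 0x49
  '5' = 0x35 → acc = 0x7C
  '8' = 0x38 → acc = 0x44
  ',' = 0x2C → acc = 0x68
  '1' = 0x31 → acc = 0x59
  '8' = 0x38 → acc = 0x61
  '9' = 0x39 → acc = 0x58
Checksum = 0x58.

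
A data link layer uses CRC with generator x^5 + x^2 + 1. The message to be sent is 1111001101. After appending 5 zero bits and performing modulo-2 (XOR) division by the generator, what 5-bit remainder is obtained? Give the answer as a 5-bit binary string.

Append 5 zeros: 111100110100000. Divide by 100101 (XOR where the leading bit is 1):
  pos 0: 111100 XOR 100101 = 011001
  pos 1: 110011 XOR 100101 = 010110
  pos 2: 101101 XOR 100101 = 001000
  pos 4: 100001 XOR 100101 = 000100
  pos 7: 100000 XOR 100101 = 000101
Remainder (last 5 bits) = 10100. This is the CRC / FCS.

10100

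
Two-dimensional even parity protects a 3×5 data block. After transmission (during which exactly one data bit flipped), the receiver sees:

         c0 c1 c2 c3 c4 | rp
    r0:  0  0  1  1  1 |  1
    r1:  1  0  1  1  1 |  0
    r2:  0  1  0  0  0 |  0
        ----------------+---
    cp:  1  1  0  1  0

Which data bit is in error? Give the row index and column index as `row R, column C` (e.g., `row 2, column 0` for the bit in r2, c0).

row 2, column 3

Recompute each row's even parity and compare to rp:
  r0: data parity 1, sent rp 1 → ok
  r1: data parity 0, sent rp 0 → ok
  r2: data parity 1, sent rp 0 → mismatch
Recompute each column's even parity and compare to cp:
  c0: data parity 1, sent cp 1 → ok
  c1: data parity 1, sent cp 1 → ok
  c2: data parity 0, sent cp 0 → ok
  c3: data parity 0, sent cp 1 → mismatch
  c4: data parity 0, sent cp 0 → ok
Exactly one row (r2) and one column (c3) fail → the flipped bit is at their intersection.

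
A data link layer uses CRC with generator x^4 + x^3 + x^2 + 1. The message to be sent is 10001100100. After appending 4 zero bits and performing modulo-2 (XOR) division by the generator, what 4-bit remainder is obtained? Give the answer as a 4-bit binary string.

Append 4 zeros: 100011001000000. Divide by 11101 (XOR where the leading bit is 1):
  pos 0: 10001 XOR 11101 = 01100
  pos 1: 11001 XOR 11101 = 00100
  pos 3: 10000 XOR 11101 = 01101
  pos 4: 11011 XOR 11101 = 00110
  pos 6: 11000 XOR 11101 = 00101
  pos 8: 10100 XOR 11101 = 01001
  pos 9: 10010 XOR 11101 = 01111
  pos 10: 11110 XOR 11101 = 00011
Remainder (last 4 bits) = 0011. This is the CRC / FCS.

0011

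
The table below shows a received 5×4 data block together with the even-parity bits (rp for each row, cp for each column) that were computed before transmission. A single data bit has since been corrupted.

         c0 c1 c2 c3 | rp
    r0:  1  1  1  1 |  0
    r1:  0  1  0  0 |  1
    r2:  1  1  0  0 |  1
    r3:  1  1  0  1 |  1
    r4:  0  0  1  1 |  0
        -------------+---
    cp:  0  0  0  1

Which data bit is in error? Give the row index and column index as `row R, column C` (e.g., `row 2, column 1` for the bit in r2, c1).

Recompute each row's even parity and compare to rp:
  r0: data parity 0, sent rp 0 → ok
  r1: data parity 1, sent rp 1 → ok
  r2: data parity 0, sent rp 1 → mismatch
  r3: data parity 1, sent rp 1 → ok
  r4: data parity 0, sent rp 0 → ok
Recompute each column's even parity and compare to cp:
  c0: data parity 1, sent cp 0 → mismatch
  c1: data parity 0, sent cp 0 → ok
  c2: data parity 0, sent cp 0 → ok
  c3: data parity 1, sent cp 1 → ok
Exactly one row (r2) and one column (c0) fail → the flipped bit is at their intersection.

row 2, column 0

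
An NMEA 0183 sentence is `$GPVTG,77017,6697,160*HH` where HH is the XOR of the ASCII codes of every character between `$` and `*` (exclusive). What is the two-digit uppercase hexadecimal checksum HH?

XOR the ASCII codes of the payload characters:
  'G' = 0x47 → acc = 0x47
  'P' = 0x50 → acc = 0x17
  'V' = 0x56 → acc = 0x41
  'T' = 0x54 → acc = 0x15
  'G' = 0x47 → acc = 0x52
  ',' = 0x2C → acc = 0x7E
  '7' = 0x37 → acc = 0x49
  '7' = 0x37 → acc = 0x7E
  '0' = 0x30 → acc = 0x4E
  '1' = 0x31 → acc = 0x7F
  '7' = 0x37 → acc = 0x48
  ',' = 0x2C → acc = 0x64
  '6' = 0x36 → acc = 0x52
  '6' = 0x36 → acc = 0x64
  '9' = 0x39 → acc = 0x5D
  '7' = 0x37 → acc = 0x6A
  ',' = 0x2C → acc = 0x46
  '1' = 0x31 → acc = 0x77
  '6' = 0x36 → acc = 0x41
  '0' = 0x30 → acc = 0x71
Checksum = 0x71.

71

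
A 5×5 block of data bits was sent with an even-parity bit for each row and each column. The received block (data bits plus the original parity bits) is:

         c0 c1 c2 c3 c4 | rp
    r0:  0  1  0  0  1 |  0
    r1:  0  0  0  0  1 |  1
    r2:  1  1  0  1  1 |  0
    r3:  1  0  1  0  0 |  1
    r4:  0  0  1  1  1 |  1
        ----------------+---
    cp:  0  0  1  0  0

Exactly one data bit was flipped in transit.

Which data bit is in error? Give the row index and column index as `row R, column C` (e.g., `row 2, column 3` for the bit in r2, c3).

row 3, column 2

Recompute each row's even parity and compare to rp:
  r0: data parity 0, sent rp 0 → ok
  r1: data parity 1, sent rp 1 → ok
  r2: data parity 0, sent rp 0 → ok
  r3: data parity 0, sent rp 1 → mismatch
  r4: data parity 1, sent rp 1 → ok
Recompute each column's even parity and compare to cp:
  c0: data parity 0, sent cp 0 → ok
  c1: data parity 0, sent cp 0 → ok
  c2: data parity 0, sent cp 1 → mismatch
  c3: data parity 0, sent cp 0 → ok
  c4: data parity 0, sent cp 0 → ok
Exactly one row (r3) and one column (c2) fail → the flipped bit is at their intersection.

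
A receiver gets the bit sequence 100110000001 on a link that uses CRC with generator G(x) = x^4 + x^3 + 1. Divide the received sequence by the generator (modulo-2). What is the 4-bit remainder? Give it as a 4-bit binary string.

Modulo-2 division of 100110000001 by 11001:
  pos 0: 10011 XOR 11001 = 01010
  pos 1: 10100 XOR 11001 = 01101
  pos 2: 11010 XOR 11001 = 00011
  pos 5: 11000 XOR 11001 = 00001
Remainder = 0101 (nonzero — an error is detected).

0101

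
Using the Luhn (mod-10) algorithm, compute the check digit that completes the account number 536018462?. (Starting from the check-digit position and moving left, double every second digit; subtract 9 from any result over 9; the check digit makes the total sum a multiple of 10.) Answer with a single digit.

5

Partial digits right→left: 2 6 4 8 1 0 6 3 5
Double every second digit counting from the check-digit position (so the 1st, 3rd, 5th, ... of the partial from the right).
  doubled (with −9 where >9): 4 8 2 3 1 → sum 18
  kept as-is: 6 8 0 3 → sum 17
Total = 18 + 17 = 35.
Check digit = (10 − (35 mod 10)) mod 10 = 5.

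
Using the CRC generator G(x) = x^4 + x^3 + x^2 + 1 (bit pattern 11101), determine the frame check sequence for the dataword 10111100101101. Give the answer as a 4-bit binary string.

Append 4 zeros: 101111001011010000. Divide by 11101 (XOR where the leading bit is 1):
  pos 0: 10111 XOR 11101 = 01010
  pos 1: 10101 XOR 11101 = 01000
  pos 2: 10000 XOR 11101 = 01101
  pos 3: 11010 XOR 11101 = 00111
  pos 5: 11110 XOR 11101 = 00011
  pos 8: 11110 XOR 11101 = 00011
  pos 11: 11100 XOR 11101 = 00001
Remainder (last 4 bits) = 0100. This is the CRC / FCS.

0100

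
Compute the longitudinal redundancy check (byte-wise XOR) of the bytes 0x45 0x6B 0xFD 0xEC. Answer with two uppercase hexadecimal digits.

3F

XOR the bytes together:
  start with 0x45
  0x45 ⊕ 0x6B = 0x2E
  0x2E ⊕ 0xFD = 0xD3
  0xD3 ⊕ 0xEC = 0x3F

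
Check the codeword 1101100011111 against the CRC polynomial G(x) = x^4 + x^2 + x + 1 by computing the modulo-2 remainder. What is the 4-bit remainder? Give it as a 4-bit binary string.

0111

Modulo-2 division of 1101100011111 by 10111:
  pos 0: 11011 XOR 10111 = 01100
  pos 1: 11000 XOR 10111 = 01111
  pos 2: 11110 XOR 10111 = 01001
  pos 3: 10010 XOR 10111 = 00101
  pos 5: 10111 XOR 10111 = 00000
Remainder = 0111 (nonzero — an error is detected).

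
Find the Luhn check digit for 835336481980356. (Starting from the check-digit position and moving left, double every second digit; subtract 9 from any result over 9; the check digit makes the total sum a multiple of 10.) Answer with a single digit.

6

Partial digits right→left: 6 5 3 0 8 9 1 8 4 6 3 3 5 3 8
Double every second digit counting from the check-digit position (so the 1st, 3rd, 5th, ... of the partial from the right).
  doubled (with −9 where >9): 3 6 7 2 8 6 1 7 → sum 40
  kept as-is: 5 0 9 8 6 3 3 → sum 34
Total = 40 + 34 = 74.
Check digit = (10 − (74 mod 10)) mod 10 = 6.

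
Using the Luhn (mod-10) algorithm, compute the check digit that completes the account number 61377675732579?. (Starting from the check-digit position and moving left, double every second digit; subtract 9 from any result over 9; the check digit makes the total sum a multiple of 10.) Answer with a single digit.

Partial digits right→left: 9 7 5 2 3 7 5 7 6 7 7 3 1 6
Double every second digit counting from the check-digit position (so the 1st, 3rd, 5th, ... of the partial from the right).
  doubled (with −9 where >9): 9 1 6 1 3 5 2 → sum 27
  kept as-is: 7 2 7 7 7 3 6 → sum 39
Total = 27 + 39 = 66.
Check digit = (10 − (66 mod 10)) mod 10 = 4.

4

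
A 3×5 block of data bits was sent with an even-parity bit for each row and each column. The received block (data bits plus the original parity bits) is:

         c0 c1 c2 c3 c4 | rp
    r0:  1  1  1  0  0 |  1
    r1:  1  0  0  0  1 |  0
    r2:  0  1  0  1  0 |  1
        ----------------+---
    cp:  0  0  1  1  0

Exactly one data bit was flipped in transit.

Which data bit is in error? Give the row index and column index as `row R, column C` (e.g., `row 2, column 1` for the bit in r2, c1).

Recompute each row's even parity and compare to rp:
  r0: data parity 1, sent rp 1 → ok
  r1: data parity 0, sent rp 0 → ok
  r2: data parity 0, sent rp 1 → mismatch
Recompute each column's even parity and compare to cp:
  c0: data parity 0, sent cp 0 → ok
  c1: data parity 0, sent cp 0 → ok
  c2: data parity 1, sent cp 1 → ok
  c3: data parity 1, sent cp 1 → ok
  c4: data parity 1, sent cp 0 → mismatch
Exactly one row (r2) and one column (c4) fail → the flipped bit is at their intersection.

row 2, column 4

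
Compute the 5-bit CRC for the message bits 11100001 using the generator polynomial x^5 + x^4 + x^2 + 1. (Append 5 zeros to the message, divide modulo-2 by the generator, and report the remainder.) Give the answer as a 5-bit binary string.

Append 5 zeros: 1110000100000. Divide by 110101 (XOR where the leading bit is 1):
  pos 0: 111000 XOR 110101 = 001101
  pos 2: 110101 XOR 110101 = 000000
Remainder (last 5 bits) = 00000. This is the CRC / FCS.

00000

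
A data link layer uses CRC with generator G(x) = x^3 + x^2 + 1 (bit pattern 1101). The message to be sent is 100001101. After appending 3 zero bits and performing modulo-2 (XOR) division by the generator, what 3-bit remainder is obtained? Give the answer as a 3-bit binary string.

Append 3 zeros: 100001101000. Divide by 1101 (XOR where the leading bit is 1):
  pos 0: 1000 XOR 1101 = 0101
  pos 1: 1010 XOR 1101 = 0111
  pos 2: 1111 XOR 1101 = 0010
  pos 4: 1010 XOR 1101 = 0111
  pos 5: 1111 XOR 1101 = 0010
  pos 7: 1000 XOR 1101 = 0101
  pos 8: 1010 XOR 1101 = 0111
Remainder (last 3 bits) = 111. This is the CRC / FCS.

111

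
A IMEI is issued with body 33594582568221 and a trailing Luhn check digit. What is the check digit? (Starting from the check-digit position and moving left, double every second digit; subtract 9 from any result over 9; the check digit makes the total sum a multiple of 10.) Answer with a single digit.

6

Partial digits right→left: 1 2 2 8 6 5 2 8 5 4 9 5 3 3
Double every second digit counting from the check-digit position (so the 1st, 3rd, 5th, ... of the partial from the right).
  doubled (with −9 where >9): 2 4 3 4 1 9 6 → sum 29
  kept as-is: 2 8 5 8 4 5 3 → sum 35
Total = 29 + 35 = 64.
Check digit = (10 − (64 mod 10)) mod 10 = 6.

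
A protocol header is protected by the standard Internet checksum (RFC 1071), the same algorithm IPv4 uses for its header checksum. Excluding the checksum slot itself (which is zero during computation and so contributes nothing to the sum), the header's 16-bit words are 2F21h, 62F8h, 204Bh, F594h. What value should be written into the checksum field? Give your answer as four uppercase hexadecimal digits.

5806

One's-complement addition (fold any carry out of bit 15 back into bit 0):
  0x2F21 + 0x62F8 = 0x09219
  0x9219 + 0x204B = 0x0B264
  0xB264 + 0xF594 = 0x1A7F8 → wrap carry → 0xA7F9
One's-complement sum = 0xA7F9.
Checksum = ~0xA7F9 & 0xFFFF = 0x5806.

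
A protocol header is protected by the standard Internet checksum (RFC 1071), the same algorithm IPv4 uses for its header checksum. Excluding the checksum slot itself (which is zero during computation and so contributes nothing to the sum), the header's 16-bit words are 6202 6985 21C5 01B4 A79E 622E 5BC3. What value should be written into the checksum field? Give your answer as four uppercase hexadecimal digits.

One's-complement addition (fold any carry out of bit 15 back into bit 0):
  0x6202 + 0x6985 = 0x0CB87
  0xCB87 + 0x21C5 = 0x0ED4C
  0xED4C + 0x01B4 = 0x0EF00
  0xEF00 + 0xA79E = 0x1969E → wrap carry → 0x969F
  0x969F + 0x622E = 0x0F8CD
  0xF8CD + 0x5BC3 = 0x15490 → wrap carry → 0x5491
One's-complement sum = 0x5491.
Checksum = ~0x5491 & 0xFFFF = 0xAB6E.

AB6E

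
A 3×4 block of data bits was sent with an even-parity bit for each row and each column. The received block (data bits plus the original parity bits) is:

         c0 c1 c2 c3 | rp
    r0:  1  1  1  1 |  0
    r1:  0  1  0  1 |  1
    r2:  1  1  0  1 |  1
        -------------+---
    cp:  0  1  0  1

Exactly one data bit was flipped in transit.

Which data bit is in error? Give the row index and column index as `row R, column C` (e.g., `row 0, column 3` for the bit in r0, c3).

Recompute each row's even parity and compare to rp:
  r0: data parity 0, sent rp 0 → ok
  r1: data parity 0, sent rp 1 → mismatch
  r2: data parity 1, sent rp 1 → ok
Recompute each column's even parity and compare to cp:
  c0: data parity 0, sent cp 0 → ok
  c1: data parity 1, sent cp 1 → ok
  c2: data parity 1, sent cp 0 → mismatch
  c3: data parity 1, sent cp 1 → ok
Exactly one row (r1) and one column (c2) fail → the flipped bit is at their intersection.

row 1, column 2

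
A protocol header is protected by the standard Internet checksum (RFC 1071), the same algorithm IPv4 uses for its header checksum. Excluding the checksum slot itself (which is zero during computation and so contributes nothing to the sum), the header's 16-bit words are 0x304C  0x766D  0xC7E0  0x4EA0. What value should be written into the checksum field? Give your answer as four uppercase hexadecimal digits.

42C5

One's-complement addition (fold any carry out of bit 15 back into bit 0):
  0x304C + 0x766D = 0x0A6B9
  0xA6B9 + 0xC7E0 = 0x16E99 → wrap carry → 0x6E9A
  0x6E9A + 0x4EA0 = 0x0BD3A
One's-complement sum = 0xBD3A.
Checksum = ~0xBD3A & 0xFFFF = 0x42C5.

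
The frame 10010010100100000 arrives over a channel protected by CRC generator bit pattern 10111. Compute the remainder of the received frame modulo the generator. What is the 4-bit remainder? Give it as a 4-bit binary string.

1011

Modulo-2 division of 10010010100100000 by 10111:
  pos 0: 10010 XOR 10111 = 00101
  pos 2: 10101 XOR 10111 = 00010
  pos 5: 10010 XOR 10111 = 00101
  pos 7: 10101 XOR 10111 = 00010
  pos 10: 10000 XOR 10111 = 00111
  pos 12: 11100 XOR 10111 = 01011
Remainder = 1011 (nonzero — an error is detected).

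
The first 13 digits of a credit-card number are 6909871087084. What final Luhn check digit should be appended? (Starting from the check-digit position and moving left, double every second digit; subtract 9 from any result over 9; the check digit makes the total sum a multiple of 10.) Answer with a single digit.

3

Partial digits right→left: 4 8 0 7 8 0 1 7 8 9 0 9 6
Double every second digit counting from the check-digit position (so the 1st, 3rd, 5th, ... of the partial from the right).
  doubled (with −9 where >9): 8 0 7 2 7 0 3 → sum 27
  kept as-is: 8 7 0 7 9 9 → sum 40
Total = 27 + 40 = 67.
Check digit = (10 − (67 mod 10)) mod 10 = 3.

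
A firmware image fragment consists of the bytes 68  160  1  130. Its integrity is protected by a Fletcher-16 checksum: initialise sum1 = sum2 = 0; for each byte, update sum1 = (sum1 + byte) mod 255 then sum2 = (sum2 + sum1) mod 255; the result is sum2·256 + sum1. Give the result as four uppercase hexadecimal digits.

7768

Running sums (mod 255):
  after byte 0 (68): sum1=68, sum2=68
  after byte 1 (160): sum1=228, sum2=41
  after byte 2 (1): sum1=229, sum2=15
  after byte 3 (130): sum1=104, sum2=119
Checksum = sum2·256 + sum1 = 119·256 + 104 = 30568 = 0x7768.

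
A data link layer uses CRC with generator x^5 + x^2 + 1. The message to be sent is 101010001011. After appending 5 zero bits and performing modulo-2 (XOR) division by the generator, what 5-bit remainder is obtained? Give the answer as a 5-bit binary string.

Append 5 zeros: 10101000101100000. Divide by 100101 (XOR where the leading bit is 1):
  pos 0: 101010 XOR 100101 = 001111
  pos 2: 111100 XOR 100101 = 011001
  pos 3: 110011 XOR 100101 = 010110
  pos 4: 101100 XOR 100101 = 001001
  pos 6: 100111 XOR 100101 = 000010
  pos 10: 100000 XOR 100101 = 000101
Remainder (last 5 bits) = 01010. This is the CRC / FCS.

01010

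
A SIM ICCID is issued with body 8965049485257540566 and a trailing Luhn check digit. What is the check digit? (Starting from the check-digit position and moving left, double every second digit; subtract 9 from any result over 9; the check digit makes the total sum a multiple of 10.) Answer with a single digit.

Partial digits right→left: 6 6 5 0 4 5 7 5 2 5 8 4 9 4 0 5 6 9 8
Double every second digit counting from the check-digit position (so the 1st, 3rd, 5th, ... of the partial from the right).
  doubled (with −9 where >9): 3 1 8 5 4 7 9 0 3 7 → sum 47
  kept as-is: 6 0 5 5 5 4 4 5 9 → sum 43
Total = 47 + 43 = 90.
Check digit = (10 − (90 mod 10)) mod 10 = 0.

0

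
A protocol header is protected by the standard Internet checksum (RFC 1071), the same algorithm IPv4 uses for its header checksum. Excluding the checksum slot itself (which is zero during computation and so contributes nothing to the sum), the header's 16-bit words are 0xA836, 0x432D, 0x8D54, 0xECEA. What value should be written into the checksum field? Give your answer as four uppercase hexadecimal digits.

9A5C

One's-complement addition (fold any carry out of bit 15 back into bit 0):
  0xA836 + 0x432D = 0x0EB63
  0xEB63 + 0x8D54 = 0x178B7 → wrap carry → 0x78B8
  0x78B8 + 0xECEA = 0x165A2 → wrap carry → 0x65A3
One's-complement sum = 0x65A3.
Checksum = ~0x65A3 & 0xFFFF = 0x9A5C.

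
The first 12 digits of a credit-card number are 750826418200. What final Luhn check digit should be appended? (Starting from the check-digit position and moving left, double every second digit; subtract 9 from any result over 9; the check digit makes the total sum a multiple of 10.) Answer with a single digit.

2

Partial digits right→left: 0 0 2 8 1 4 6 2 8 0 5 7
Double every second digit counting from the check-digit position (so the 1st, 3rd, 5th, ... of the partial from the right).
  doubled (with −9 where >9): 0 4 2 3 7 1 → sum 17
  kept as-is: 0 8 4 2 0 7 → sum 21
Total = 17 + 21 = 38.
Check digit = (10 − (38 mod 10)) mod 10 = 2.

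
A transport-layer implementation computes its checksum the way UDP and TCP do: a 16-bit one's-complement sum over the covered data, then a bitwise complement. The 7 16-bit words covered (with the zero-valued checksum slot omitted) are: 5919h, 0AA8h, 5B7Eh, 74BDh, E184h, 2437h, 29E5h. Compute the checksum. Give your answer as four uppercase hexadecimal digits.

9C61

One's-complement addition (fold any carry out of bit 15 back into bit 0):
  0x5919 + 0x0AA8 = 0x063C1
  0x63C1 + 0x5B7E = 0x0BF3F
  0xBF3F + 0x74BD = 0x133FC → wrap carry → 0x33FD
  0x33FD + 0xE184 = 0x11581 → wrap carry → 0x1582
  0x1582 + 0x2437 = 0x039B9
  0x39B9 + 0x29E5 = 0x0639E
One's-complement sum = 0x639E.
Checksum = ~0x639E & 0xFFFF = 0x9C61.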